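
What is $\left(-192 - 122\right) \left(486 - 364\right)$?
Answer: $-38308$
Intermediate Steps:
$\left(-192 - 122\right) \left(486 - 364\right) = \left(-314\right) 122 = -38308$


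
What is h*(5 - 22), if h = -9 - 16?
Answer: 425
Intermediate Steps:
h = -25
h*(5 - 22) = -25*(5 - 22) = -25*(-17) = 425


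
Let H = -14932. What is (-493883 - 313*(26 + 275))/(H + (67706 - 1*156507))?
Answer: 588096/103733 ≈ 5.6693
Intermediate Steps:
(-493883 - 313*(26 + 275))/(H + (67706 - 1*156507)) = (-493883 - 313*(26 + 275))/(-14932 + (67706 - 1*156507)) = (-493883 - 313*301)/(-14932 + (67706 - 156507)) = (-493883 - 94213)/(-14932 - 88801) = -588096/(-103733) = -588096*(-1/103733) = 588096/103733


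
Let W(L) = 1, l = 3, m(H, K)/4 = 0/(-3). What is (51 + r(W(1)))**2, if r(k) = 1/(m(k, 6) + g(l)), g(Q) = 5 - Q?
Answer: 10609/4 ≈ 2652.3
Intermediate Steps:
m(H, K) = 0 (m(H, K) = 4*(0/(-3)) = 4*(0*(-1/3)) = 4*0 = 0)
r(k) = 1/2 (r(k) = 1/(0 + (5 - 1*3)) = 1/(0 + (5 - 3)) = 1/(0 + 2) = 1/2)
(51 + r(W(1)))**2 = (51 + 1/2)**2 = (103/2)**2 = 10609/4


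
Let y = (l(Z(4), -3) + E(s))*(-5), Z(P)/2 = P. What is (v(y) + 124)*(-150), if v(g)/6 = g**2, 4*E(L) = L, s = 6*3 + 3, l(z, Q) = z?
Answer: -15875025/4 ≈ -3.9688e+6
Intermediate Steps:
Z(P) = 2*P
s = 21 (s = 18 + 3 = 21)
E(L) = L/4
y = -265/4 (y = (2*4 + (1/4)*21)*(-5) = (8 + 21/4)*(-5) = (53/4)*(-5) = -265/4 ≈ -66.250)
v(g) = 6*g**2
(v(y) + 124)*(-150) = (6*(-265/4)**2 + 124)*(-150) = (6*(70225/16) + 124)*(-150) = (210675/8 + 124)*(-150) = (211667/8)*(-150) = -15875025/4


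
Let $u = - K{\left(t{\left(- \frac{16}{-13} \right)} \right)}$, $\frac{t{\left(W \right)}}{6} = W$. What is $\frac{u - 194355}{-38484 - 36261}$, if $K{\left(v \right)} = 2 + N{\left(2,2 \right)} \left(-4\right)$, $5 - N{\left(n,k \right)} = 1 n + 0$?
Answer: $\frac{38869}{14949} \approx 2.6001$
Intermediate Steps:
$N{\left(n,k \right)} = 5 - n$ ($N{\left(n,k \right)} = 5 - \left(1 n + 0\right) = 5 - \left(n + 0\right) = 5 - n$)
$t{\left(W \right)} = 6 W$
$K{\left(v \right)} = -10$ ($K{\left(v \right)} = 2 + \left(5 - 2\right) \left(-4\right) = 2 + 3 \left(-4\right) = 2 - 12 = -10$)
$u = 10$ ($u = \left(-1\right) \left(-10\right) = 10$)
$\frac{u - 194355}{-38484 - 36261} = \frac{10 - 194355}{-38484 - 36261} = - \frac{194345}{-74745} = \left(-194345\right) \left(- \frac{1}{74745}\right) = \frac{38869}{14949}$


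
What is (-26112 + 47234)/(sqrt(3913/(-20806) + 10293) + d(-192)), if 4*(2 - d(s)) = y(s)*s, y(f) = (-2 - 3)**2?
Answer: 528236127064/29846439779 - 21122*sqrt(4455651609470)/29846439779 ≈ 16.205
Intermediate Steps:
y(f) = 25 (y(f) = (-5)**2 = 25)
d(s) = 2 - 25*s/4
(-26112 + 47234)/(sqrt(3913/(-20806) + 10293) + d(-192)) = (-26112 + 47234)/(sqrt(3913/(-20806) + 10293) + (2 - 25/4*(-192))) = 21122/(sqrt(3913*(-1/20806) + 10293) + (2 + 1200)) = 21122/(sqrt(-3913/20806 + 10293) + 1202) = 21122/(sqrt(214152245/20806) + 1202) = 21122/(sqrt(4455651609470)/20806 + 1202) = 21122/(1202 + sqrt(4455651609470)/20806)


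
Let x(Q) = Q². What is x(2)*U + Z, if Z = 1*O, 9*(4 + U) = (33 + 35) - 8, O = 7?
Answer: 53/3 ≈ 17.667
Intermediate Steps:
U = 8/3 (U = -4 + ((33 + 35) - 8)/9 = -4 + (68 - 8)/9 = -4 + (⅑)*60 = -4 + 20/3 = 8/3 ≈ 2.6667)
Z = 7 (Z = 1*7 = 7)
x(2)*U + Z = 2²*(8/3) + 7 = 4*(8/3) + 7 = 32/3 + 7 = 53/3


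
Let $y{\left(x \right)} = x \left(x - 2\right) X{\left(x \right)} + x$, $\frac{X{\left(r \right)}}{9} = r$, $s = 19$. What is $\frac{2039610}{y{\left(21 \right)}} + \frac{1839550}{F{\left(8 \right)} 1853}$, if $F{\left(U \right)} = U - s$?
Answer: $- \frac{16197927495}{256255076} \approx -63.21$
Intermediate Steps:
$F{\left(U \right)} = -19 + U$ ($F{\left(U \right)} = U - 19 = -19 + U$)
$X{\left(r \right)} = 9 r$
$y{\left(x \right)} = x + 9 x^{2} \left(-2 + x\right)$ ($y{\left(x \right)} = x \left(x - 2\right) 9 x + x = x \left(-2 + x\right) 9 x + x = 9 x^{2} \left(-2 + x\right) + x = x + 9 x^{2} \left(-2 + x\right)$)
$\frac{2039610}{y{\left(21 \right)}} + \frac{1839550}{F{\left(8 \right)} 1853} = \frac{2039610}{21 \left(1 - 378 + 9 \cdot 21^{2}\right)} + \frac{1839550}{\left(-19 + 8\right) 1853} = \frac{2039610}{21 \left(1 - 378 + 9 \cdot 441\right)} + \frac{1839550}{\left(-11\right) 1853} = \frac{2039610}{21 \left(1 - 378 + 3969\right)} + \frac{1839550}{-20383} = \frac{2039610}{21 \cdot 3592} + 1839550 \left(- \frac{1}{20383}\right) = \frac{2039610}{75432} - \frac{1839550}{20383} = 2039610 \cdot \frac{1}{75432} - \frac{1839550}{20383} = \frac{339935}{12572} - \frac{1839550}{20383} = - \frac{16197927495}{256255076}$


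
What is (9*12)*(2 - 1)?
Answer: 108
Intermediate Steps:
(9*12)*(2 - 1) = 108*1 = 108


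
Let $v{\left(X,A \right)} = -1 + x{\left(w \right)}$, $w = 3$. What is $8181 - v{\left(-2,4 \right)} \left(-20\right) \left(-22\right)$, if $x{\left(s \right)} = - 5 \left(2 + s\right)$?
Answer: $19621$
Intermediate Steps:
$x{\left(s \right)} = -10 - 5 s$
$v{\left(X,A \right)} = -26$ ($v{\left(X,A \right)} = -1 - 25 = -26$)
$8181 - v{\left(-2,4 \right)} \left(-20\right) \left(-22\right) = 8181 - \left(-26\right) \left(-20\right) \left(-22\right) = 8181 - 520 \left(-22\right) = 8181 - -11440 = 8181 + 11440 = 19621$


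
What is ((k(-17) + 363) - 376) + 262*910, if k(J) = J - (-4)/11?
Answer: 2622294/11 ≈ 2.3839e+5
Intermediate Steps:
k(J) = 4/11 + J (k(J) = J - (-4)/11 = J - 1*(-4/11) = J + 4/11 = 4/11 + J)
((k(-17) + 363) - 376) + 262*910 = (((4/11 - 17) + 363) - 376) + 262*910 = ((-183/11 + 363) - 376) + 238420 = (3810/11 - 376) + 238420 = -326/11 + 238420 = 2622294/11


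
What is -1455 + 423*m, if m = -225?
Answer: -96630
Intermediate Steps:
-1455 + 423*m = -1455 + 423*(-225) = -1455 - 95175 = -96630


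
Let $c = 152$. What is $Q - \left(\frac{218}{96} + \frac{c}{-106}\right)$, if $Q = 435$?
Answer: $\frac{1104511}{2544} \approx 434.16$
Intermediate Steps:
$Q - \left(\frac{218}{96} + \frac{c}{-106}\right) = 435 - \left(\frac{218}{96} + \frac{152}{-106}\right) = 435 - \left(218 \cdot \frac{1}{96} + 152 \left(- \frac{1}{106}\right)\right) = 435 - \left(\frac{109}{48} - \frac{76}{53}\right) = 435 - \frac{2129}{2544} = \frac{1104511}{2544}$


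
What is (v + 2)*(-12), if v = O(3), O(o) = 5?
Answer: -84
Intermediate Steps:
v = 5
(v + 2)*(-12) = (5 + 2)*(-12) = 7*(-12) = -84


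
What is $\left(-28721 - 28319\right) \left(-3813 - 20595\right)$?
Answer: $1392232320$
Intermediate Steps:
$\left(-28721 - 28319\right) \left(-3813 - 20595\right) = \left(-57040\right) \left(-24408\right) = 1392232320$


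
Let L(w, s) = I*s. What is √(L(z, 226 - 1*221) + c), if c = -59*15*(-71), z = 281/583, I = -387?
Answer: 10*√609 ≈ 246.78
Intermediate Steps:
z = 281/583 (z = 281*(1/583) = 281/583 ≈ 0.48199)
L(w, s) = -387*s
c = 62835 (c = -885*(-71) = 62835)
√(L(z, 226 - 1*221) + c) = √(-387*(226 - 1*221) + 62835) = √(-387*(226 - 221) + 62835) = √(-387*5 + 62835) = √(-1935 + 62835) = √60900 = 10*√609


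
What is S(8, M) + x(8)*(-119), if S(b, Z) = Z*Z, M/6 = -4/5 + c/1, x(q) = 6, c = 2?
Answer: -16554/25 ≈ -662.16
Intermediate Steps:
M = 36/5 (M = 6*(-4/5 + 2/1) = 6*(-4*⅕ + 2*1) = 6*(-⅘ + 2) = 6*(6/5) = 36/5 ≈ 7.2000)
S(b, Z) = Z²
S(8, M) + x(8)*(-119) = (36/5)² + 6*(-119) = 1296/25 - 714 = -16554/25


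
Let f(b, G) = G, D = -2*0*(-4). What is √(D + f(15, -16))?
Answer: 4*I ≈ 4.0*I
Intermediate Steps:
D = 0 (D = 0*(-4) = 0)
√(D + f(15, -16)) = √(0 - 16) = √(-16) = 4*I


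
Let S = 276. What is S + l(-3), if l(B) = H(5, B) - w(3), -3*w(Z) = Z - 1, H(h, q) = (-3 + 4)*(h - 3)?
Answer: 836/3 ≈ 278.67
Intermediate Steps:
H(h, q) = -3 + h (H(h, q) = 1*(-3 + h) = -3 + h)
w(Z) = ⅓ - Z/3 (w(Z) = -(Z - 1)/3 = -(-1 + Z)/3 = ⅓ - Z/3)
l(B) = 8/3 (l(B) = (-3 + 5) - (⅓ - ⅓*3) = 2 - (⅓ - 1) = 2 - 1*(-⅔) = 2 + ⅔ = 8/3)
S + l(-3) = 276 + 8/3 = 836/3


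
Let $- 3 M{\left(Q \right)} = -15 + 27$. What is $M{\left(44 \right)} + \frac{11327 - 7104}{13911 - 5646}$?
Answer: $- \frac{28837}{8265} \approx -3.4891$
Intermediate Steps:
$M{\left(Q \right)} = -4$ ($M{\left(Q \right)} = - \frac{-15 + 27}{3} = \left(- \frac{1}{3}\right) 12 = -4$)
$M{\left(44 \right)} + \frac{11327 - 7104}{13911 - 5646} = -4 + \frac{11327 - 7104}{13911 - 5646} = -4 + \frac{4223}{8265} = - \frac{28837}{8265}$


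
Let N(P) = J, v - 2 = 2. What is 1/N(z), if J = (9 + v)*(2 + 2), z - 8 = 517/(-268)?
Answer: 1/52 ≈ 0.019231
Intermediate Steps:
v = 4 (v = 2 + 2 = 4)
z = 1627/268 (z = 8 + 517/(-268) = 8 + 517*(-1/268) = 8 - 517/268 = 1627/268 ≈ 6.0709)
J = 52 (J = (9 + 4)*(2 + 2) = 13*4 = 52)
N(P) = 52
1/N(z) = 1/52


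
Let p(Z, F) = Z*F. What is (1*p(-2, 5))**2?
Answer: 100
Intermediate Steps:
p(Z, F) = F*Z
(1*p(-2, 5))**2 = (1*(5*(-2)))**2 = (1*(-10))**2 = (-10)**2 = 100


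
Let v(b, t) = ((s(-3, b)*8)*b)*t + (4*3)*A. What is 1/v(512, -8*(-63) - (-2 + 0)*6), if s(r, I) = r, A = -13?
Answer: -1/6340764 ≈ -1.5771e-7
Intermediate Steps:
v(b, t) = -156 - 24*b*t (v(b, t) = ((-3*8)*b)*t + (4*3)*(-13) = (-24*b)*t + 12*(-13) = -24*b*t - 156 = -156 - 24*b*t)
1/v(512, -8*(-63) - (-2 + 0)*6) = 1/(-156 - 24*512*(-8*(-63) - (-2 + 0)*6)) = 1/(-156 - 24*512*(504 - (-2)*6)) = 1/(-156 - 24*512*(504 - 1*(-12))) = 1/(-156 - 24*512*(504 + 12)) = 1/(-156 - 24*512*516) = 1/(-156 - 6340608) = 1/(-6340764) = -1/6340764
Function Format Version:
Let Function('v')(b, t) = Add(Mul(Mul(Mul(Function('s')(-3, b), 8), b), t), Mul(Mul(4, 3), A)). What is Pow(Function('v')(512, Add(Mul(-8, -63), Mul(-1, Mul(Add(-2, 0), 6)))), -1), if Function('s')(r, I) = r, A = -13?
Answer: Rational(-1, 6340764) ≈ -1.5771e-7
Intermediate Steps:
Function('v')(b, t) = Add(-156, Mul(-24, b, t)) (Function('v')(b, t) = Add(Mul(Mul(Mul(-3, 8), b), t), Mul(Mul(4, 3), -13)) = Add(Mul(Mul(-24, b), t), Mul(12, -13)) = Add(Mul(-24, b, t), -156) = Add(-156, Mul(-24, b, t)))
Pow(Function('v')(512, Add(Mul(-8, -63), Mul(-1, Mul(Add(-2, 0), 6)))), -1) = Pow(Add(-156, Mul(-24, 512, Add(Mul(-8, -63), Mul(-1, Mul(Add(-2, 0), 6))))), -1) = Pow(Add(-156, Mul(-24, 512, Add(504, Mul(-1, Mul(-2, 6))))), -1) = Pow(Add(-156, Mul(-24, 512, Add(504, Mul(-1, -12)))), -1) = Pow(Add(-156, Mul(-24, 512, Add(504, 12))), -1) = Pow(Add(-156, Mul(-24, 512, 516)), -1) = Pow(Add(-156, -6340608), -1) = Pow(-6340764, -1) = Rational(-1, 6340764)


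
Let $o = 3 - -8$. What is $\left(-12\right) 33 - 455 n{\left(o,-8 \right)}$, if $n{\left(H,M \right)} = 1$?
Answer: $-851$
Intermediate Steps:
$o = 11$ ($o = 3 + 8 = 11$)
$\left(-12\right) 33 - 455 n{\left(o,-8 \right)} = \left(-12\right) 33 - 455 = -396 - 455 = -851$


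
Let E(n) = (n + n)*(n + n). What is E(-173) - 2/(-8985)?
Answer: 1075648262/8985 ≈ 1.1972e+5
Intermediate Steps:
E(n) = 4*n² (E(n) = (2*n)*(2*n) = 4*n²)
E(-173) - 2/(-8985) = 4*(-173)² - 2/(-8985) = 4*29929 - (-1)*2/8985 = 119716 - 1*(-2/8985) = 119716 + 2/8985 = 1075648262/8985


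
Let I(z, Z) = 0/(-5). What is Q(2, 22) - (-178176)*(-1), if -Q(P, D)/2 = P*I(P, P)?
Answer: -178176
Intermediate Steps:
I(z, Z) = 0 (I(z, Z) = 0*(-1/5) = 0)
Q(P, D) = 0 (Q(P, D) = -2*P*0 = -2*0 = 0)
Q(2, 22) - (-178176)*(-1) = 0 - (-178176)*(-1) = 0 - 768*232 = 0 - 178176 = -178176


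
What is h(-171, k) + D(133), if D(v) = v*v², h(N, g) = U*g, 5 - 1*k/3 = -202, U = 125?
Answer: 2430262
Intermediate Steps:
k = 621 (k = 15 - 3*(-202) = 15 + 606 = 621)
h(N, g) = 125*g
D(v) = v³
h(-171, k) + D(133) = 125*621 + 133³ = 77625 + 2352637 = 2430262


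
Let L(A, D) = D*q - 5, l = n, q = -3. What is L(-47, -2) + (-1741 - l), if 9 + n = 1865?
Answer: -3596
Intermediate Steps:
n = 1856 (n = -9 + 1865 = 1856)
l = 1856
L(A, D) = -5 - 3*D (L(A, D) = D*(-3) - 5 = -3*D - 5 = -5 - 3*D)
L(-47, -2) + (-1741 - l) = (-5 - 3*(-2)) + (-1741 - 1*1856) = (-5 + 6) + (-1741 - 1856) = 1 - 3597 = -3596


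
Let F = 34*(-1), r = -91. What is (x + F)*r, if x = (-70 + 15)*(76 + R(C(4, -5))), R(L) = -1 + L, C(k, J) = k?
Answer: 398489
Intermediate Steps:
F = -34
x = -4345 (x = (-70 + 15)*(76 + (-1 + 4)) = -55*(76 + 3) = -55*79 = -4345)
(x + F)*r = (-4345 - 34)*(-91) = -4379*(-91) = 398489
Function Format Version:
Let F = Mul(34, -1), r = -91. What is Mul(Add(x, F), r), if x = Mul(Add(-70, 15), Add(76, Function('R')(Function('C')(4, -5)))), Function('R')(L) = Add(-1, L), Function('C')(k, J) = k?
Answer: 398489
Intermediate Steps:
F = -34
x = -4345 (x = Mul(Add(-70, 15), Add(76, Add(-1, 4))) = Mul(-55, Add(76, 3)) = Mul(-55, 79) = -4345)
Mul(Add(x, F), r) = Mul(Add(-4345, -34), -91) = Mul(-4379, -91) = 398489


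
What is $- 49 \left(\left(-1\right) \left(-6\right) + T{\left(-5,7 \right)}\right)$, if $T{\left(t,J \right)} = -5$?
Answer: $-49$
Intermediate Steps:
$- 49 \left(\left(-1\right) \left(-6\right) + T{\left(-5,7 \right)}\right) = - 49 \left(\left(-1\right) \left(-6\right) - 5\right) = - 49 \left(6 - 5\right) = \left(-49\right) 1 = -49$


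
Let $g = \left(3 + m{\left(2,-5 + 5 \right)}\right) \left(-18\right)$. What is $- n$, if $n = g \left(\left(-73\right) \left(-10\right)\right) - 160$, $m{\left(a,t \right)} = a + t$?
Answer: $65860$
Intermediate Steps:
$g = -90$ ($g = \left(3 + \left(2 + \left(-5 + 5\right)\right)\right) \left(-18\right) = \left(3 + \left(2 + 0\right)\right) \left(-18\right) = \left(3 + 2\right) \left(-18\right) = 5 \left(-18\right) = -90$)
$n = -65860$ ($n = - 90 \left(\left(-73\right) \left(-10\right)\right) - 160 = \left(-90\right) 730 - 160 = -65700 - 160 = -65860$)
$- n = \left(-1\right) \left(-65860\right) = 65860$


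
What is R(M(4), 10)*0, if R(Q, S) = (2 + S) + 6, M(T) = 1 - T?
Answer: 0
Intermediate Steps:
R(Q, S) = 8 + S
R(M(4), 10)*0 = (8 + 10)*0 = 18*0 = 0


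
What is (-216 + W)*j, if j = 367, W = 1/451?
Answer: -35751305/451 ≈ -79271.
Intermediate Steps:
W = 1/451 ≈ 0.0022173
(-216 + W)*j = (-216 + 1/451)*367 = -97415/451*367 = -35751305/451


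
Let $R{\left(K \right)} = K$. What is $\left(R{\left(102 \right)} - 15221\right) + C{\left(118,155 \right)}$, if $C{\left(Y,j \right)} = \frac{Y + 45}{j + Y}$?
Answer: $- \frac{4127324}{273} \approx -15118.0$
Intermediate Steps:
$C{\left(Y,j \right)} = \frac{45 + Y}{Y + j}$
$\left(R{\left(102 \right)} - 15221\right) + C{\left(118,155 \right)} = \left(102 - 15221\right) + \frac{45 + 118}{118 + 155} = -15119 + \frac{1}{273} \cdot 163 = -15119 + \frac{163}{273} = - \frac{4127324}{273}$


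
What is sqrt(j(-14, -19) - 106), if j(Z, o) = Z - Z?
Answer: I*sqrt(106) ≈ 10.296*I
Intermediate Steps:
j(Z, o) = 0
sqrt(j(-14, -19) - 106) = sqrt(0 - 106) = sqrt(-106) = I*sqrt(106)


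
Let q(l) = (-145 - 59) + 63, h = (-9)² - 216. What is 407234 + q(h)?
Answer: 407093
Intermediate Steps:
h = -135 (h = 81 - 216 = -135)
q(l) = -141 (q(l) = -204 + 63 = -141)
407234 + q(h) = 407234 - 141 = 407093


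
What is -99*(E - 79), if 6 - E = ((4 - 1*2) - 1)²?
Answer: 7326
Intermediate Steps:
E = 5 (E = 6 - ((4 - 1*2) - 1)² = 6 - ((4 - 2) - 1)² = 6 - (2 - 1)² = 6 - 1*1² = 6 - 1*1 = 6 - 1 = 5)
-99*(E - 79) = -99*(5 - 79) = -99*(-74) = 7326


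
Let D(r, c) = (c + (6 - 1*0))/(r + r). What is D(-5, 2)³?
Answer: -64/125 ≈ -0.51200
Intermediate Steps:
D(r, c) = (6 + c)/(2*r) (D(r, c) = (c + (6 + 0))/((2*r)) = (c + 6)*(1/(2*r)) = (6 + c)*(1/(2*r)) = (6 + c)/(2*r))
D(-5, 2)³ = ((½)*(6 + 2)/(-5))³ = ((½)*(-⅕)*8)³ = (-⅘)³ = -64/125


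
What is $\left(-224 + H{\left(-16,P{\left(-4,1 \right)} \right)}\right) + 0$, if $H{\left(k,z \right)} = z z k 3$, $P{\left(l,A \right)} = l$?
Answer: $-992$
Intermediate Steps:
$H{\left(k,z \right)} = 3 k z^{2}$ ($H{\left(k,z \right)} = z k z 3 = k z^{2} \cdot 3 = 3 k z^{2}$)
$\left(-224 + H{\left(-16,P{\left(-4,1 \right)} \right)}\right) + 0 = \left(-224 + 3 \left(-16\right) \left(-4\right)^{2}\right) + 0 = \left(-224 + 3 \left(-16\right) 16\right) + 0 = \left(-224 - 768\right) + 0 = -992 + 0 = -992$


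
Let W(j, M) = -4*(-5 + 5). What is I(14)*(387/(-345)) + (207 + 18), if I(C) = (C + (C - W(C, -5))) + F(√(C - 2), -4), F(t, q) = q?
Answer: 22779/115 ≈ 198.08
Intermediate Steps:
W(j, M) = 0 (W(j, M) = -4*0 = 0)
I(C) = -4 + 2*C (I(C) = (C + (C - 1*0)) - 4 = (C + (C + 0)) - 4 = (C + C) - 4 = 2*C - 4 = -4 + 2*C)
I(14)*(387/(-345)) + (207 + 18) = (-4 + 2*14)*(387/(-345)) + (207 + 18) = (-4 + 28)*(387*(-1/345)) + 225 = 24*(-129/115) + 225 = -3096/115 + 225 = 22779/115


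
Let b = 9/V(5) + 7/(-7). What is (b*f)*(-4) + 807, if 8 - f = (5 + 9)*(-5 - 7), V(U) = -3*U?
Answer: 9667/5 ≈ 1933.4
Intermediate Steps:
f = 176 (f = 8 - (5 + 9)*(-5 - 7) = 8 - 14*(-12) = 8 - 1*(-168) = 8 + 168 = 176)
b = -8/5 (b = 9/((-3*5)) + 7/(-7) = 9/(-15) + 7*(-1/7) = 9*(-1/15) - 1 = -3/5 - 1 = -8/5 ≈ -1.6000)
(b*f)*(-4) + 807 = -8/5*176*(-4) + 807 = -1408/5*(-4) + 807 = 5632/5 + 807 = 9667/5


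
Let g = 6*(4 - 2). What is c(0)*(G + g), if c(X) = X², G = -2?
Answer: 0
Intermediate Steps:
g = 12 (g = 6*2 = 12)
c(0)*(G + g) = 0²*(-2 + 12) = 0*10 = 0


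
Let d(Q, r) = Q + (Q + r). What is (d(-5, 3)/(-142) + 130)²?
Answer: 341030089/20164 ≈ 16913.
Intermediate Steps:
d(Q, r) = r + 2*Q
(d(-5, 3)/(-142) + 130)² = ((3 + 2*(-5))/(-142) + 130)² = ((3 - 10)*(-1/142) + 130)² = (-7*(-1/142) + 130)² = (7/142 + 130)² = (18467/142)² = 341030089/20164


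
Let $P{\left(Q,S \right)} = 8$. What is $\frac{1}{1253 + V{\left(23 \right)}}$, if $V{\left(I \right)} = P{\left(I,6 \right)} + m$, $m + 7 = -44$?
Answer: $\frac{1}{1210} \approx 0.00082645$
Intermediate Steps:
$m = -51$ ($m = -7 - 44 = -51$)
$V{\left(I \right)} = -43$ ($V{\left(I \right)} = 8 - 51 = -43$)
$\frac{1}{1253 + V{\left(23 \right)}} = \frac{1}{1253 - 43} = \frac{1}{1210}$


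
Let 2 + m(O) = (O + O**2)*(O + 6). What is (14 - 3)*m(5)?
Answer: 3608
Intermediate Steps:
m(O) = -2 + (6 + O)*(O + O**2) (m(O) = -2 + (O + O**2)*(O + 6) = -2 + (O + O**2)*(6 + O) = -2 + (6 + O)*(O + O**2))
(14 - 3)*m(5) = (14 - 3)*(-2 + 5**3 + 6*5 + 7*5**2) = 11*(-2 + 125 + 30 + 7*25) = 11*(-2 + 125 + 30 + 175) = 11*328 = 3608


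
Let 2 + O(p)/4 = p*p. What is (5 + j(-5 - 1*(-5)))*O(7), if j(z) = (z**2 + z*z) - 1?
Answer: 752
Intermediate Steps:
j(z) = -1 + 2*z**2 (j(z) = (z**2 + z**2) - 1 = 2*z**2 - 1 = -1 + 2*z**2)
O(p) = -8 + 4*p**2 (O(p) = -8 + 4*(p*p) = -8 + 4*p**2)
(5 + j(-5 - 1*(-5)))*O(7) = (5 + (-1 + 2*(-5 - 1*(-5))**2))*(-8 + 4*7**2) = (5 + (-1 + 2*(-5 + 5)**2))*(-8 + 4*49) = (5 + (-1 + 2*0**2))*(-8 + 196) = (5 + (-1 + 2*0))*188 = (5 + (-1 + 0))*188 = (5 - 1)*188 = 4*188 = 752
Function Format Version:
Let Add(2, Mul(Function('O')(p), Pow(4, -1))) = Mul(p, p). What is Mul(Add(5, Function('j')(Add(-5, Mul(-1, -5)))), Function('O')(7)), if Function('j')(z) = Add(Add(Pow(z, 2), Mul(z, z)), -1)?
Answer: 752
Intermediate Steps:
Function('j')(z) = Add(-1, Mul(2, Pow(z, 2))) (Function('j')(z) = Add(Add(Pow(z, 2), Pow(z, 2)), -1) = Add(Mul(2, Pow(z, 2)), -1) = Add(-1, Mul(2, Pow(z, 2))))
Function('O')(p) = Add(-8, Mul(4, Pow(p, 2))) (Function('O')(p) = Add(-8, Mul(4, Mul(p, p))) = Add(-8, Mul(4, Pow(p, 2))))
Mul(Add(5, Function('j')(Add(-5, Mul(-1, -5)))), Function('O')(7)) = Mul(Add(5, Add(-1, Mul(2, Pow(Add(-5, Mul(-1, -5)), 2)))), Add(-8, Mul(4, Pow(7, 2)))) = Mul(Add(5, Add(-1, Mul(2, Pow(Add(-5, 5), 2)))), Add(-8, Mul(4, 49))) = Mul(Add(5, Add(-1, Mul(2, Pow(0, 2)))), Add(-8, 196)) = Mul(Add(5, Add(-1, Mul(2, 0))), 188) = Mul(Add(5, Add(-1, 0)), 188) = Mul(Add(5, -1), 188) = Mul(4, 188) = 752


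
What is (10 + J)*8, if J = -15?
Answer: -40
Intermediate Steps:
(10 + J)*8 = (10 - 15)*8 = -5*8 = -40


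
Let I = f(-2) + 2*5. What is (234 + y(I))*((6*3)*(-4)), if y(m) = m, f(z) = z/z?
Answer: -17640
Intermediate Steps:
f(z) = 1
I = 11 (I = 1 + 2*5 = 1 + 10 = 11)
(234 + y(I))*((6*3)*(-4)) = (234 + 11)*((6*3)*(-4)) = 245*(18*(-4)) = 245*(-72) = -17640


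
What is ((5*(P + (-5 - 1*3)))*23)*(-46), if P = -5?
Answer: 68770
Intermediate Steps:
((5*(P + (-5 - 1*3)))*23)*(-46) = ((5*(-5 + (-5 - 1*3)))*23)*(-46) = ((5*(-5 + (-5 - 3)))*23)*(-46) = ((5*(-5 - 8))*23)*(-46) = ((5*(-13))*23)*(-46) = -65*23*(-46) = -1495*(-46) = 68770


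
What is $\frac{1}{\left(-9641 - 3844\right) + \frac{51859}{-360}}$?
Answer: $- \frac{360}{4906459} \approx -7.3373 \cdot 10^{-5}$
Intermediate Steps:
$\frac{1}{\left(-9641 - 3844\right) + \frac{51859}{-360}} = \frac{1}{-13485 + 51859 \left(- \frac{1}{360}\right)} = \frac{1}{-13485 - \frac{51859}{360}} = \frac{1}{- \frac{4906459}{360}} = - \frac{360}{4906459}$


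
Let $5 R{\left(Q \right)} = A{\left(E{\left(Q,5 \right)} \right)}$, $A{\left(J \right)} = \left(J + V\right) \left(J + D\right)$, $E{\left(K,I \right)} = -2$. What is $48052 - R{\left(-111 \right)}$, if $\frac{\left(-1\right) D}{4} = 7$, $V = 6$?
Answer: $48076$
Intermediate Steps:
$D = -28$ ($D = \left(-4\right) 7 = -28$)
$A{\left(J \right)} = \left(-28 + J\right) \left(6 + J\right)$ ($A{\left(J \right)} = \left(J + 6\right) \left(J - 28\right) = \left(6 + J\right) \left(-28 + J\right) = \left(-28 + J\right) \left(6 + J\right)$)
$R{\left(Q \right)} = -24$ ($R{\left(Q \right)} = \frac{-168 + \left(-2\right)^{2} - -44}{5} = \frac{-168 + 4 + 44}{5} = \frac{1}{5} \left(-120\right) = -24$)
$48052 - R{\left(-111 \right)} = 48052 - -24 = 48052 + 24 = 48076$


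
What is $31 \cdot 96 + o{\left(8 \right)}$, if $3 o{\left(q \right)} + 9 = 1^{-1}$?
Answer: $\frac{8920}{3} \approx 2973.3$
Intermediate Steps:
$o{\left(q \right)} = - \frac{8}{3}$ ($o{\left(q \right)} = -3 + \frac{1}{3 \cdot 1} = -3 + \frac{1}{3} \cdot 1 = -3 + \frac{1}{3} = - \frac{8}{3}$)
$31 \cdot 96 + o{\left(8 \right)} = 31 \cdot 96 - \frac{8}{3} = 2976 - \frac{8}{3} = \frac{8920}{3}$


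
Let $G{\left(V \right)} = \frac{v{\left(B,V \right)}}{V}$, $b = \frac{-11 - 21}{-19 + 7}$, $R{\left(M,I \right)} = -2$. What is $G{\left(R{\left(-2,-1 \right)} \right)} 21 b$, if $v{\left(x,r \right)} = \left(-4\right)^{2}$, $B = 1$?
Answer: $-448$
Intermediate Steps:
$b = \frac{8}{3}$ ($b = - \frac{32}{-12} = \left(-32\right) \left(- \frac{1}{12}\right) = \frac{8}{3} \approx 2.6667$)
$v{\left(x,r \right)} = 16$
$G{\left(V \right)} = \frac{16}{V}$
$G{\left(R{\left(-2,-1 \right)} \right)} 21 b = \frac{16}{-2} \cdot 21 \cdot \frac{8}{3} = 16 \left(- \frac{1}{2}\right) 21 \cdot \frac{8}{3} = \left(-8\right) 21 \cdot \frac{8}{3} = \left(-168\right) \frac{8}{3} = -448$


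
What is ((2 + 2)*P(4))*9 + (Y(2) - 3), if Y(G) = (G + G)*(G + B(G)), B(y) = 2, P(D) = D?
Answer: 157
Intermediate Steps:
Y(G) = 2*G*(2 + G) (Y(G) = (G + G)*(G + 2) = (2*G)*(2 + G) = 2*G*(2 + G))
((2 + 2)*P(4))*9 + (Y(2) - 3) = ((2 + 2)*4)*9 + (2*2*(2 + 2) - 3) = (4*4)*9 + (2*2*4 - 3) = 16*9 + (16 - 3) = 144 + 13 = 157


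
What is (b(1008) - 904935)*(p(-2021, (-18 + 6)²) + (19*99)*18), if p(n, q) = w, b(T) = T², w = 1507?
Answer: 3930077085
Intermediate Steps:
p(n, q) = 1507
(b(1008) - 904935)*(p(-2021, (-18 + 6)²) + (19*99)*18) = (1008² - 904935)*(1507 + (19*99)*18) = (1016064 - 904935)*(1507 + 1881*18) = 111129*(1507 + 33858) = 111129*35365 = 3930077085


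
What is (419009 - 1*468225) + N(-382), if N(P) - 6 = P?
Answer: -49592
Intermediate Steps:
N(P) = 6 + P
(419009 - 1*468225) + N(-382) = (419009 - 1*468225) + (6 - 382) = (419009 - 468225) - 376 = -49216 - 376 = -49592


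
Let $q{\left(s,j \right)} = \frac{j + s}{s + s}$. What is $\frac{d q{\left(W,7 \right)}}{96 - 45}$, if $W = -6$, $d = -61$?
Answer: $\frac{61}{612} \approx 0.099673$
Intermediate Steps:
$q{\left(s,j \right)} = \frac{j + s}{2 s}$
$\frac{d q{\left(W,7 \right)}}{96 - 45} = \frac{\left(-61\right) \frac{7 - 6}{2 \left(-6\right)}}{96 - 45} = \frac{\left(-61\right) \frac{1}{2} \left(- \frac{1}{6}\right) 1}{51} = \left(-61\right) \left(- \frac{1}{12}\right) \frac{1}{51} = \frac{61}{12} \cdot \frac{1}{51} = \frac{61}{612}$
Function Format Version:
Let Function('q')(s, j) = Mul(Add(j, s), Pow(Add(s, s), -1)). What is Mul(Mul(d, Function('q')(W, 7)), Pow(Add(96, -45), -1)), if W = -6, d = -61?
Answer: Rational(61, 612) ≈ 0.099673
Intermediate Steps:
Function('q')(s, j) = Mul(Rational(1, 2), Pow(s, -1), Add(j, s)) (Function('q')(s, j) = Mul(Add(j, s), Pow(Mul(2, s), -1)) = Mul(Add(j, s), Mul(Rational(1, 2), Pow(s, -1))) = Mul(Rational(1, 2), Pow(s, -1), Add(j, s)))
Mul(Mul(d, Function('q')(W, 7)), Pow(Add(96, -45), -1)) = Mul(Mul(-61, Mul(Rational(1, 2), Pow(-6, -1), Add(7, -6))), Pow(Add(96, -45), -1)) = Mul(Mul(-61, Mul(Rational(1, 2), Rational(-1, 6), 1)), Pow(51, -1)) = Mul(Mul(-61, Rational(-1, 12)), Rational(1, 51)) = Mul(Rational(61, 12), Rational(1, 51)) = Rational(61, 612)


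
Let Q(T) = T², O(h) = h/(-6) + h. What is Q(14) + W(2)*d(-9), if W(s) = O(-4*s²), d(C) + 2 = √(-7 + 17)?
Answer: 668/3 - 40*√10/3 ≈ 180.50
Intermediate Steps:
d(C) = -2 + √10 (d(C) = -2 + √(-7 + 17) = -2 + √10)
O(h) = 5*h/6 (O(h) = -h/6 + h = 5*h/6)
W(s) = -10*s²/3 (W(s) = 5*(-4*s²)/6 = -10*s²/3)
Q(14) + W(2)*d(-9) = 14² + (-10/3*2²)*(-2 + √10) = 196 + (-10/3*4)*(-2 + √10) = 196 - 40*(-2 + √10)/3 = 196 + (80/3 - 40*√10/3) = 668/3 - 40*√10/3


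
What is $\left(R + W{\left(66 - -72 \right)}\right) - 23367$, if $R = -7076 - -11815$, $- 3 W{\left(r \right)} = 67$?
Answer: $- \frac{55951}{3} \approx -18650.0$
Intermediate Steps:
$W{\left(r \right)} = - \frac{67}{3}$ ($W{\left(r \right)} = \left(- \frac{1}{3}\right) 67 = - \frac{67}{3}$)
$R = 4739$ ($R = -7076 + 11815 = 4739$)
$\left(R + W{\left(66 - -72 \right)}\right) - 23367 = \left(4739 - \frac{67}{3}\right) - 23367 = \frac{14150}{3} - 23367 = - \frac{55951}{3}$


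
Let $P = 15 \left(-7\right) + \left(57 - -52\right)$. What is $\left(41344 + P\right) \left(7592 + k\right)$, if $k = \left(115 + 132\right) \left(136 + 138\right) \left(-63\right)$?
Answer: $-175982132456$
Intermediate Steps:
$P = 4$ ($P = -105 + \left(57 + 52\right) = -105 + 109 = 4$)
$k = -4263714$ ($k = 247 \cdot 274 \left(-63\right) = 67678 \left(-63\right) = -4263714$)
$\left(41344 + P\right) \left(7592 + k\right) = \left(41344 + 4\right) \left(7592 - 4263714\right) = 41348 \left(-4256122\right) = -175982132456$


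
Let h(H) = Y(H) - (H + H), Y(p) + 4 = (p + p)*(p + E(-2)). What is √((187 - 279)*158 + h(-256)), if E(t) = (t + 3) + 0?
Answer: 6*√3237 ≈ 341.37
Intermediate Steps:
E(t) = 3 + t (E(t) = (3 + t) + 0 = 3 + t)
Y(p) = -4 + 2*p*(1 + p) (Y(p) = -4 + (p + p)*(p + (3 - 2)) = -4 + (2*p)*(p + 1) = -4 + (2*p)*(1 + p) = -4 + 2*p*(1 + p))
h(H) = -4 + 2*H² (h(H) = (-4 + 2*H + 2*H²) - (H + H) = (-4 + 2*H + 2*H²) - 2*H = -4 + 2*H²)
√((187 - 279)*158 + h(-256)) = √((187 - 279)*158 + (-4 + 2*(-256)²)) = √(-92*158 + (-4 + 2*65536)) = √(-14536 + (-4 + 131072)) = √(-14536 + 131068) = √116532 = 6*√3237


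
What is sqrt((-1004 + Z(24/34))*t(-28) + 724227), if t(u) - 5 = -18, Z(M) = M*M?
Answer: sqrt(213071759)/17 ≈ 858.65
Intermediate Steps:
Z(M) = M**2
t(u) = -13 (t(u) = 5 - 18 = -13)
sqrt((-1004 + Z(24/34))*t(-28) + 724227) = sqrt((-1004 + (24/34)**2)*(-13) + 724227) = sqrt((-1004 + (24*(1/34))**2)*(-13) + 724227) = sqrt((-1004 + (12/17)**2)*(-13) + 724227) = sqrt((-1004 + 144/289)*(-13) + 724227) = sqrt(-290012/289*(-13) + 724227) = sqrt(3770156/289 + 724227) = sqrt(213071759/289) = sqrt(213071759)/17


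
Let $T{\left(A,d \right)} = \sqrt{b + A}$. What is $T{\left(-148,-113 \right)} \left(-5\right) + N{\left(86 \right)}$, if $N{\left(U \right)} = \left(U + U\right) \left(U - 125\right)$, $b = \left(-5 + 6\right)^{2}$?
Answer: $-6708 - 35 i \sqrt{3} \approx -6708.0 - 60.622 i$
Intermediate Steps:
$b = 1$ ($b = 1^{2} = 1$)
$N{\left(U \right)} = 2 U \left(-125 + U\right)$
$T{\left(A,d \right)} = \sqrt{1 + A}$
$T{\left(-148,-113 \right)} \left(-5\right) + N{\left(86 \right)} = \sqrt{1 - 148} \left(-5\right) + 2 \cdot 86 \left(-125 + 86\right) = \sqrt{-147} \left(-5\right) + 2 \cdot 86 \left(-39\right) = 7 i \sqrt{3} \left(-5\right) - 6708 = - 35 i \sqrt{3} - 6708 = -6708 - 35 i \sqrt{3}$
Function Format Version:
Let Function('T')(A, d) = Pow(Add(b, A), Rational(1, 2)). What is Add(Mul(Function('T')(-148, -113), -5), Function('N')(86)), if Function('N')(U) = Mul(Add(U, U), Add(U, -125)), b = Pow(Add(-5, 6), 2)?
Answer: Add(-6708, Mul(-35, I, Pow(3, Rational(1, 2)))) ≈ Add(-6708.0, Mul(-60.622, I))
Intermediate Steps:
b = 1 (b = Pow(1, 2) = 1)
Function('N')(U) = Mul(2, U, Add(-125, U)) (Function('N')(U) = Mul(Mul(2, U), Add(-125, U)) = Mul(2, U, Add(-125, U)))
Function('T')(A, d) = Pow(Add(1, A), Rational(1, 2))
Add(Mul(Function('T')(-148, -113), -5), Function('N')(86)) = Add(Mul(Pow(Add(1, -148), Rational(1, 2)), -5), Mul(2, 86, Add(-125, 86))) = Add(Mul(Pow(-147, Rational(1, 2)), -5), Mul(2, 86, -39)) = Add(Mul(Mul(7, I, Pow(3, Rational(1, 2))), -5), -6708) = Add(Mul(-35, I, Pow(3, Rational(1, 2))), -6708) = Add(-6708, Mul(-35, I, Pow(3, Rational(1, 2))))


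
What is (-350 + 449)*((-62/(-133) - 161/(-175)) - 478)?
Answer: -156889359/3325 ≈ -47185.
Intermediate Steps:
(-350 + 449)*((-62/(-133) - 161/(-175)) - 478) = 99*((-62*(-1/133) - 161*(-1/175)) - 478) = 99*((62/133 + 23/25) - 478) = 99*(4609/3325 - 478) = 99*(-1584741/3325) = -156889359/3325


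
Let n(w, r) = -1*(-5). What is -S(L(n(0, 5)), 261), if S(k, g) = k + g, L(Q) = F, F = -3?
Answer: -258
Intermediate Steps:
n(w, r) = 5
L(Q) = -3
S(k, g) = g + k
-S(L(n(0, 5)), 261) = -(261 - 3) = -1*258 = -258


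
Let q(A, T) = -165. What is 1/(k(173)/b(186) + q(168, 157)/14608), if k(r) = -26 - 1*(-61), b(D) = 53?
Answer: 70384/45685 ≈ 1.5406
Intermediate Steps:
k(r) = 35 (k(r) = -26 + 61 = 35)
1/(k(173)/b(186) + q(168, 157)/14608) = 1/(35/53 - 165/14608) = 1/(35*(1/53) - 165*1/14608) = 1/(35/53 - 15/1328) = 1/(45685/70384) = 70384/45685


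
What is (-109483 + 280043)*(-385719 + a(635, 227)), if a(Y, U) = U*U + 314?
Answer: -56945890560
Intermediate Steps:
a(Y, U) = 314 + U**2 (a(Y, U) = U**2 + 314 = 314 + U**2)
(-109483 + 280043)*(-385719 + a(635, 227)) = (-109483 + 280043)*(-385719 + (314 + 227**2)) = 170560*(-385719 + (314 + 51529)) = 170560*(-385719 + 51843) = 170560*(-333876) = -56945890560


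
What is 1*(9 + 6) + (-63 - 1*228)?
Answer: -276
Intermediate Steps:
1*(9 + 6) + (-63 - 1*228) = 1*15 + (-63 - 228) = 15 - 291 = -276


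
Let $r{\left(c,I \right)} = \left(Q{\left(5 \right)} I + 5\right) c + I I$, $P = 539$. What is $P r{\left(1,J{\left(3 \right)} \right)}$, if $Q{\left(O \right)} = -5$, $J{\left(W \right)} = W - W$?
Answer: $2695$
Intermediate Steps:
$J{\left(W \right)} = 0$
$r{\left(c,I \right)} = I^{2} + c \left(5 - 5 I\right)$ ($r{\left(c,I \right)} = \left(- 5 I + 5\right) c + I I = \left(5 - 5 I\right) c + I^{2} = c \left(5 - 5 I\right) + I^{2} = I^{2} + c \left(5 - 5 I\right)$)
$P r{\left(1,J{\left(3 \right)} \right)} = 539 \left(0^{2} + 5 \cdot 1 - 0 \cdot 1\right) = 539 \left(0 + 5 + 0\right) = 539 \cdot 5 = 2695$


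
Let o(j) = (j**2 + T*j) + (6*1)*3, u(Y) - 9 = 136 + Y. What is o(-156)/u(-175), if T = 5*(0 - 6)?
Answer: -4839/5 ≈ -967.80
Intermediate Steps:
u(Y) = 145 + Y (u(Y) = 9 + (136 + Y) = 145 + Y)
T = -30 (T = 5*(-6) = -30)
o(j) = 18 + j**2 - 30*j (o(j) = (j**2 - 30*j) + (6*1)*3 = (j**2 - 30*j) + 6*3 = (j**2 - 30*j) + 18 = 18 + j**2 - 30*j)
o(-156)/u(-175) = (18 + (-156)**2 - 30*(-156))/(145 - 175) = (18 + 24336 + 4680)/(-30) = 29034*(-1/30) = -4839/5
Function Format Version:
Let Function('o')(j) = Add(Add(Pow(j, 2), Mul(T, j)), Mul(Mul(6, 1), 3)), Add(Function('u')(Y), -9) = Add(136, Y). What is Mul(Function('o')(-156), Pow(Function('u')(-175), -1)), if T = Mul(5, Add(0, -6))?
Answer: Rational(-4839, 5) ≈ -967.80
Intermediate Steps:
Function('u')(Y) = Add(145, Y) (Function('u')(Y) = Add(9, Add(136, Y)) = Add(145, Y))
T = -30 (T = Mul(5, -6) = -30)
Function('o')(j) = Add(18, Pow(j, 2), Mul(-30, j)) (Function('o')(j) = Add(Add(Pow(j, 2), Mul(-30, j)), Mul(Mul(6, 1), 3)) = Add(Add(Pow(j, 2), Mul(-30, j)), Mul(6, 3)) = Add(Add(Pow(j, 2), Mul(-30, j)), 18) = Add(18, Pow(j, 2), Mul(-30, j)))
Mul(Function('o')(-156), Pow(Function('u')(-175), -1)) = Mul(Add(18, Pow(-156, 2), Mul(-30, -156)), Pow(Add(145, -175), -1)) = Mul(Add(18, 24336, 4680), Pow(-30, -1)) = Mul(29034, Rational(-1, 30)) = Rational(-4839, 5)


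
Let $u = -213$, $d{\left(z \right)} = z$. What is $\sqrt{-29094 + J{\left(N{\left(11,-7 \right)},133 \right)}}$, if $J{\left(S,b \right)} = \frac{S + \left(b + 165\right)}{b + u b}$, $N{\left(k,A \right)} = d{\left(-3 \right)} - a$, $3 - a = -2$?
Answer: $\frac{i \sqrt{5782539398986}}{14098} \approx 170.57 i$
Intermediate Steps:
$a = 5$ ($a = 3 - -2 = 3 + 2 = 5$)
$N{\left(k,A \right)} = -8$ ($N{\left(k,A \right)} = -3 - 5 = -8$)
$J{\left(S,b \right)} = - \frac{165 + S + b}{212 b}$ ($J{\left(S,b \right)} = \frac{S + \left(b + 165\right)}{b - 213 b} = \frac{S + \left(165 + b\right)}{\left(-212\right) b} = \left(165 + S + b\right) \left(- \frac{1}{212 b}\right) = - \frac{165 + S + b}{212 b}$)
$\sqrt{-29094 + J{\left(N{\left(11,-7 \right)},133 \right)}} = \sqrt{-29094 + \frac{-165 - -8 - 133}{212 \cdot 133}} = \sqrt{-29094 + \frac{1}{212} \cdot \frac{1}{133} \left(-165 + 8 - 133\right)} = \sqrt{-29094 + \frac{1}{212} \cdot \frac{1}{133} \left(-290\right)} = \sqrt{-29094 - \frac{145}{14098}} = \sqrt{- \frac{410167357}{14098}} = \frac{i \sqrt{5782539398986}}{14098}$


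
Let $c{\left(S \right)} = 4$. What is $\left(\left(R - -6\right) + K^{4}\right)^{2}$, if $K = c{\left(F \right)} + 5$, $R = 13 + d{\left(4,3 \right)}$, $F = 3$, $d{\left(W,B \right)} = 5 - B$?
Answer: $43322724$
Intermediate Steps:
$R = 15$ ($R = 13 + \left(5 - 3\right) = 13 + 2 = 15$)
$K = 9$ ($K = 4 + 5 = 9$)
$\left(\left(R - -6\right) + K^{4}\right)^{2} = \left(\left(15 - -6\right) + 9^{4}\right)^{2} = \left(\left(15 + 6\right) + 6561\right)^{2} = \left(21 + 6561\right)^{2} = 6582^{2} = 43322724$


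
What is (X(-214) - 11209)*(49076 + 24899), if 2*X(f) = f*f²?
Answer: -363319409475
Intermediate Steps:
X(f) = f³/2 (X(f) = (f*f²)/2 = f³/2)
(X(-214) - 11209)*(49076 + 24899) = ((½)*(-214)³ - 11209)*(49076 + 24899) = ((½)*(-9800344) - 11209)*73975 = (-4900172 - 11209)*73975 = -4911381*73975 = -363319409475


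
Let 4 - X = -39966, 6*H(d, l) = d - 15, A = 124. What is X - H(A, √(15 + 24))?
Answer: 239711/6 ≈ 39952.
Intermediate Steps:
H(d, l) = -5/2 + d/6 (H(d, l) = (d - 15)/6 = (-15 + d)/6 = -5/2 + d/6)
X = 39970 (X = 4 - 1*(-39966) = 4 + 39966 = 39970)
X - H(A, √(15 + 24)) = 39970 - (-5/2 + (⅙)*124) = 39970 - (-5/2 + 62/3) = 39970 - 1*109/6 = 39970 - 109/6 = 239711/6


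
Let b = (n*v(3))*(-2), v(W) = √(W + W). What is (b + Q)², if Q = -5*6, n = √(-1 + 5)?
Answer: 996 + 240*√6 ≈ 1583.9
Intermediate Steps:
v(W) = √2*√W (v(W) = √(2*W) = √2*√W)
n = 2 (n = √4 = 2)
b = -4*√6 (b = (2*(√2*√3))*(-2) = (2*√6)*(-2) = -4*√6 ≈ -9.7980)
Q = -30
(b + Q)² = (-4*√6 - 30)² = (-30 - 4*√6)²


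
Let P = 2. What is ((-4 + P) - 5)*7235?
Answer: -50645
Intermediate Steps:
((-4 + P) - 5)*7235 = ((-4 + 2) - 5)*7235 = (-2 - 5)*7235 = -7*7235 = -50645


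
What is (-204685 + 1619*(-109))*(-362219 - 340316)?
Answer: 267775430460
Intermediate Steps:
(-204685 + 1619*(-109))*(-362219 - 340316) = (-204685 - 176471)*(-702535) = -381156*(-702535) = 267775430460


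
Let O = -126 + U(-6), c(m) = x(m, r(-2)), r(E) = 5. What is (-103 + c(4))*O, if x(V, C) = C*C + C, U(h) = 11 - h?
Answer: 7957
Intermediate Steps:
x(V, C) = C + C² (x(V, C) = C² + C = C + C²)
c(m) = 30 (c(m) = 5*(1 + 5) = 5*6 = 30)
O = -109 (O = -126 + (11 - 1*(-6)) = -126 + (11 + 6) = -126 + 17 = -109)
(-103 + c(4))*O = (-103 + 30)*(-109) = -73*(-109) = 7957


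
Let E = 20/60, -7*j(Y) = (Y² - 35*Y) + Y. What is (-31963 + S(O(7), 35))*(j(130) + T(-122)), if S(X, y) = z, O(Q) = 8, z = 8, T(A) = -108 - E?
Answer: 181298975/3 ≈ 6.0433e+7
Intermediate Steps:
j(Y) = -Y²/7 + 34*Y/7 (j(Y) = -((Y² - 35*Y) + Y)/7 = -(Y² - 34*Y)/7 = -Y²/7 + 34*Y/7)
E = ⅓ (E = 20*(1/60) = ⅓ ≈ 0.33333)
T(A) = -325/3 (T(A) = -108 - 1*⅓ = -108 - ⅓ = -325/3)
S(X, y) = 8
(-31963 + S(O(7), 35))*(j(130) + T(-122)) = (-31963 + 8)*((⅐)*130*(34 - 1*130) - 325/3) = -31955*((⅐)*130*(34 - 130) - 325/3) = -31955*((⅐)*130*(-96) - 325/3) = -31955*(-12480/7 - 325/3) = -31955*(-39715/21) = 181298975/3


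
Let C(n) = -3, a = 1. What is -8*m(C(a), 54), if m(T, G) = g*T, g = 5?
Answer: 120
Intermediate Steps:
m(T, G) = 5*T
-8*m(C(a), 54) = -40*(-3) = -8*(-15) = 120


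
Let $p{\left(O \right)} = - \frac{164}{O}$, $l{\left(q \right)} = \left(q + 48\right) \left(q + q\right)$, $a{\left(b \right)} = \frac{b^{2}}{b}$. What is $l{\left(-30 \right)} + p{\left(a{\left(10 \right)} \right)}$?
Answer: $- \frac{5482}{5} \approx -1096.4$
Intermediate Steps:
$a{\left(b \right)} = b$
$l{\left(q \right)} = 2 q \left(48 + q\right)$ ($l{\left(q \right)} = \left(48 + q\right) 2 q = 2 q \left(48 + q\right)$)
$l{\left(-30 \right)} + p{\left(a{\left(10 \right)} \right)} = 2 \left(-30\right) \left(48 - 30\right) - \frac{164}{10} = 2 \left(-30\right) 18 - \frac{82}{5} = -1080 - \frac{82}{5} = - \frac{5482}{5}$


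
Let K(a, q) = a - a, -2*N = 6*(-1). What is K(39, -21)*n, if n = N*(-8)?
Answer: 0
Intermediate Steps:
N = 3 (N = -3*(-1) = -½*(-6) = 3)
K(a, q) = 0
n = -24 (n = 3*(-8) = -24)
K(39, -21)*n = 0*(-24) = 0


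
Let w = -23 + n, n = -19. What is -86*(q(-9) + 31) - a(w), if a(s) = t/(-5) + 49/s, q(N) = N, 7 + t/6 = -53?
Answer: -11777/6 ≈ -1962.8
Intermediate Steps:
t = -360 (t = -42 + 6*(-53) = -42 - 318 = -360)
w = -42 (w = -23 - 19 = -42)
a(s) = 72 + 49/s (a(s) = -360/(-5) + 49/s = -360*(-⅕) + 49/s = 72 + 49/s)
-86*(q(-9) + 31) - a(w) = -86*(-9 + 31) - (72 + 49/(-42)) = -86*22 - (72 + 49*(-1/42)) = -1892 - (72 - 7/6) = -1892 - 1*425/6 = -1892 - 425/6 = -11777/6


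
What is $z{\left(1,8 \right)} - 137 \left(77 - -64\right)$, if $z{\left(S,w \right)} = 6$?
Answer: $-19311$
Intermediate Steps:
$z{\left(1,8 \right)} - 137 \left(77 - -64\right) = 6 - 137 \left(77 - -64\right) = 6 - 137 \left(77 + 64\right) = 6 - 19317 = -19311$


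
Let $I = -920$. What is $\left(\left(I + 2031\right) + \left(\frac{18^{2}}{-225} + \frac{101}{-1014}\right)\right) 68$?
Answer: $\frac{956243914}{12675} \approx 75443.0$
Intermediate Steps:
$\left(\left(I + 2031\right) + \left(\frac{18^{2}}{-225} + \frac{101}{-1014}\right)\right) 68 = \left(\left(-920 + 2031\right) + \left(\frac{18^{2}}{-225} + \frac{101}{-1014}\right)\right) 68 = \left(1111 + \left(324 \left(- \frac{1}{225}\right) + 101 \left(- \frac{1}{1014}\right)\right)\right) 68 = \left(1111 - \frac{39029}{25350}\right) 68 = \frac{28124821}{25350} \cdot 68 = \frac{956243914}{12675}$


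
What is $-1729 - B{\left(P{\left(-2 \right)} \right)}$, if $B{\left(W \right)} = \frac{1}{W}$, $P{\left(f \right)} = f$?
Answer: $- \frac{3457}{2} \approx -1728.5$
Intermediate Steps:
$-1729 - B{\left(P{\left(-2 \right)} \right)} = -1729 - \frac{1}{-2} = -1729 - - \frac{1}{2} = -1729 + \frac{1}{2} = - \frac{3457}{2}$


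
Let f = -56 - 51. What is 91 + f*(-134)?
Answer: 14429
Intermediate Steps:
f = -107
91 + f*(-134) = 91 - 107*(-134) = 91 + 14338 = 14429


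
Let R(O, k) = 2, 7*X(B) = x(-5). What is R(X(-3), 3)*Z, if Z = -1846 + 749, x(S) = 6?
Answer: -2194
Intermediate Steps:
X(B) = 6/7 (X(B) = (⅐)*6 = 6/7)
Z = -1097
R(X(-3), 3)*Z = 2*(-1097) = -2194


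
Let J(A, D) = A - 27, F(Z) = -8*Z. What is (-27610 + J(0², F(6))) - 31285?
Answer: -58922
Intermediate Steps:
J(A, D) = -27 + A
(-27610 + J(0², F(6))) - 31285 = (-27610 + (-27 + 0²)) - 31285 = (-27610 + (-27 + 0)) - 31285 = (-27610 - 27) - 31285 = -27637 - 31285 = -58922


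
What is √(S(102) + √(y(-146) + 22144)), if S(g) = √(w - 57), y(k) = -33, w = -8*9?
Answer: √(√22111 + I*√129) ≈ 12.203 + 0.46537*I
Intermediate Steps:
w = -72
S(g) = I*√129 (S(g) = √(-72 - 57) = √(-129) = I*√129)
√(S(102) + √(y(-146) + 22144)) = √(I*√129 + √(-33 + 22144)) = √(I*√129 + √22111) = √(√22111 + I*√129)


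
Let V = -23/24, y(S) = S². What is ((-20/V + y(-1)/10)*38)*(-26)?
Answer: -2382562/115 ≈ -20718.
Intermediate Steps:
V = -23/24 (V = -23*1/24 = -23/24 ≈ -0.95833)
((-20/V + y(-1)/10)*38)*(-26) = ((-20/(-23/24) + (-1)²/10)*38)*(-26) = ((-20*(-24/23) + 1*(⅒))*38)*(-26) = ((480/23 + ⅒)*38)*(-26) = ((4823/230)*38)*(-26) = (91637/115)*(-26) = -2382562/115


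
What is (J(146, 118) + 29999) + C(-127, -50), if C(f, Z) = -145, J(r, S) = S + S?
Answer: 30090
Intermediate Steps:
J(r, S) = 2*S
(J(146, 118) + 29999) + C(-127, -50) = (2*118 + 29999) - 145 = (236 + 29999) - 145 = 30235 - 145 = 30090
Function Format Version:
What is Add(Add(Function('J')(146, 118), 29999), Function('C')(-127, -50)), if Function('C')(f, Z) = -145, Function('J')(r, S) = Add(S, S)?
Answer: 30090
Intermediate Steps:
Function('J')(r, S) = Mul(2, S)
Add(Add(Function('J')(146, 118), 29999), Function('C')(-127, -50)) = Add(Add(Mul(2, 118), 29999), -145) = Add(Add(236, 29999), -145) = Add(30235, -145) = 30090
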